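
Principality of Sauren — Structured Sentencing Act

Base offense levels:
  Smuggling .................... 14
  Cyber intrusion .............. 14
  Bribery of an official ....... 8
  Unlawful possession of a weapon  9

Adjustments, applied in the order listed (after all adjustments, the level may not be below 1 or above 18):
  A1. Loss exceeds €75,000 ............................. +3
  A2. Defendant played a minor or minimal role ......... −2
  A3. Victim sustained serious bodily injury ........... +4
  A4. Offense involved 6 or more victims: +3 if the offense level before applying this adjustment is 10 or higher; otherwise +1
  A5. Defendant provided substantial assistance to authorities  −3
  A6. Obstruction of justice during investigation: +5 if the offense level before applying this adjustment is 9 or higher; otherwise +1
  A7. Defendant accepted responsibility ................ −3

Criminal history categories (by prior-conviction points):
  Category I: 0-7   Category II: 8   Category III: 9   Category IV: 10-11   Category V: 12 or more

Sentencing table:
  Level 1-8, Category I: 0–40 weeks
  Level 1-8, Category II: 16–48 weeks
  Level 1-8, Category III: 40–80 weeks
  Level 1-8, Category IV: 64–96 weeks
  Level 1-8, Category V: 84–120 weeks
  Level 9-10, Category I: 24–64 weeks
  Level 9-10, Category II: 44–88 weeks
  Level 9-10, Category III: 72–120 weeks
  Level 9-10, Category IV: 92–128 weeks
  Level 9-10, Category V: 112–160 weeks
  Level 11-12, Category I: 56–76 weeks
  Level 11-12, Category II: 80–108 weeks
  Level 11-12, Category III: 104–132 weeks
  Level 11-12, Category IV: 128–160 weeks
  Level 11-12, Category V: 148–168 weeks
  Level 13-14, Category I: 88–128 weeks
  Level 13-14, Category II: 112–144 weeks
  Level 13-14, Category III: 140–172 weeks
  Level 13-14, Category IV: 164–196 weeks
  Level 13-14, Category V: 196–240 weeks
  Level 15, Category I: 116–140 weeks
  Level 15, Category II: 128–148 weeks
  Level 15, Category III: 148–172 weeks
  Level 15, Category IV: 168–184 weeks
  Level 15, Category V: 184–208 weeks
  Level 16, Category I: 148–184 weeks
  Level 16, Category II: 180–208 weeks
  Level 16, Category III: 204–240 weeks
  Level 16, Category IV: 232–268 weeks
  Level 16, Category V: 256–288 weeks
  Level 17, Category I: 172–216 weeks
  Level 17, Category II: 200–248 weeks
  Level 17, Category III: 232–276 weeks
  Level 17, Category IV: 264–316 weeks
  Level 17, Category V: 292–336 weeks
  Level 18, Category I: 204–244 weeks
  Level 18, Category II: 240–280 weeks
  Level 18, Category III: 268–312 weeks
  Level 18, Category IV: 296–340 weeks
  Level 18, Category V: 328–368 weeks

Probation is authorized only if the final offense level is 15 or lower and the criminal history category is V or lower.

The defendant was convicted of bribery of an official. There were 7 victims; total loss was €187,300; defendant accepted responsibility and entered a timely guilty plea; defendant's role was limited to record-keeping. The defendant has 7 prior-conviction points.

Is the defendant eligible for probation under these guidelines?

Yes

Base offense level for bribery of an official: 8.
A1 applies: 8 + 3 = 11.
A2 applies: 11 − 2 = 9.
A3 does not apply.
A4 applies (level before this adjustment is 9 < 10, so +1): 9 + 1 = 10.
A7 applies: 10 − 3 = 7.
Final offense level: 7.
Criminal history: 7 prior points → Category I (0-7).
Level 7 falls in the 1-8 band.
Grid: Level 1-8 × Category I = 0-40 weeks.
Probation check: level 7 ≤ 15 and category I ≤ V → eligible.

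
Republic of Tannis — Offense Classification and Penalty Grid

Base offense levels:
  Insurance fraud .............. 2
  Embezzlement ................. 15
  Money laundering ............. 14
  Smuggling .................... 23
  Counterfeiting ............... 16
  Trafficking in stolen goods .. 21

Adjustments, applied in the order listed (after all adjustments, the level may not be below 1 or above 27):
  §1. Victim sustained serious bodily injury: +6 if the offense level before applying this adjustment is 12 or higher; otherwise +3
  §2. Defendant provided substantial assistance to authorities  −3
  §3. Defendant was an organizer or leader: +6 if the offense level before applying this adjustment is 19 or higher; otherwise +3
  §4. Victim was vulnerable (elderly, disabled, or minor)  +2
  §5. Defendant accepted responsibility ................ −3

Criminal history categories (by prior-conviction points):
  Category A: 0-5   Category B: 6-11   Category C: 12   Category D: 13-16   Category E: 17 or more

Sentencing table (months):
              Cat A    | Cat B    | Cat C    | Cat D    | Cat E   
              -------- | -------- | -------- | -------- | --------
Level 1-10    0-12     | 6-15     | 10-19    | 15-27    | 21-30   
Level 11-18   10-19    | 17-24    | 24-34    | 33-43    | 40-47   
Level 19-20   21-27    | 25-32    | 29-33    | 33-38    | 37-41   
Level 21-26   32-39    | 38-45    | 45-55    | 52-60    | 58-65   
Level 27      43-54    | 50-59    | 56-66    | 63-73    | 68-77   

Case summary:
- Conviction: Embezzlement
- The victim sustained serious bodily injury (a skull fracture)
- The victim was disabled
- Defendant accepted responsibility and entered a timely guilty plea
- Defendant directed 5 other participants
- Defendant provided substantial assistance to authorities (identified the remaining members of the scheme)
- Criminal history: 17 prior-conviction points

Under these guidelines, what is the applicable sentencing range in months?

37-41 months

Base offense level for embezzlement: 15.
§1 applies (level before this adjustment is 15 ≥ 12, so +6): 15 + 6 = 21.
§2 applies: 21 − 3 = 18.
§3 applies (level before this adjustment is 18 < 19, so +3): 18 + 3 = 21.
§4 applies: 21 + 2 = 23.
§5 applies: 23 − 3 = 20.
Final offense level: 20.
Criminal history: 17 prior points → Category E (17+).
Level 20 falls in the 19-20 band.
Grid: Level 19-20 × Category E = 37-41 months.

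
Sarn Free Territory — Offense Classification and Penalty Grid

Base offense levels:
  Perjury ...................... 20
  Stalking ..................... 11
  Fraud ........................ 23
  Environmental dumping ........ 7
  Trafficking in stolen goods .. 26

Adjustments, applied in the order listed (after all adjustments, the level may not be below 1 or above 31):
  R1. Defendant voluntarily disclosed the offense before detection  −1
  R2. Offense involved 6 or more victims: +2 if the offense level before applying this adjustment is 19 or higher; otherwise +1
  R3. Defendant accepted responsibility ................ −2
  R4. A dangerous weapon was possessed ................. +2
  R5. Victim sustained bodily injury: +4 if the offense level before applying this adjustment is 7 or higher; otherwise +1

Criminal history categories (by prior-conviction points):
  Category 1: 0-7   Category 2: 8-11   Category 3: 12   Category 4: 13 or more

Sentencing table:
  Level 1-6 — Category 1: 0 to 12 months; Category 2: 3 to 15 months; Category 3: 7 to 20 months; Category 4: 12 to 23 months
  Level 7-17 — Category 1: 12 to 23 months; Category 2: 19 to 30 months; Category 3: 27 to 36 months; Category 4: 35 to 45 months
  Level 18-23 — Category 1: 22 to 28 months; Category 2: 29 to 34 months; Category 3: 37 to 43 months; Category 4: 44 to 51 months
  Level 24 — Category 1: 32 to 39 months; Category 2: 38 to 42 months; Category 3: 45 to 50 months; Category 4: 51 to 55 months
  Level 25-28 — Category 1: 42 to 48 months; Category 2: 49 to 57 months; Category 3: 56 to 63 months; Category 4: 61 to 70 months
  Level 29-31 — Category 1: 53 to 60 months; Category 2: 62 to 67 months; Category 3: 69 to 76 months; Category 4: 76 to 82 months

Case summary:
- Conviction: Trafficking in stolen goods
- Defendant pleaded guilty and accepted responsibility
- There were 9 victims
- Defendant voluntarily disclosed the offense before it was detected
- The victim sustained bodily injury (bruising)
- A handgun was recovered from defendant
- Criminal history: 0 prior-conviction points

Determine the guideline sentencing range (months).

Base offense level for trafficking in stolen goods: 26.
R1 applies: 26 − 1 = 25.
R2 applies (level before this adjustment is 25 ≥ 19, so +2): 25 + 2 = 27.
R3 applies: 27 − 2 = 25.
R4 applies: 25 + 2 = 27.
R5 applies (level before this adjustment is 27 ≥ 7, so +4): 27 + 4 = 31.
Final offense level: 31.
Criminal history: 0 prior points → Category 1 (0-7).
Level 31 falls in the 29-31 band.
Grid: Level 29-31 × Category 1 = 53-60 months.

53-60 months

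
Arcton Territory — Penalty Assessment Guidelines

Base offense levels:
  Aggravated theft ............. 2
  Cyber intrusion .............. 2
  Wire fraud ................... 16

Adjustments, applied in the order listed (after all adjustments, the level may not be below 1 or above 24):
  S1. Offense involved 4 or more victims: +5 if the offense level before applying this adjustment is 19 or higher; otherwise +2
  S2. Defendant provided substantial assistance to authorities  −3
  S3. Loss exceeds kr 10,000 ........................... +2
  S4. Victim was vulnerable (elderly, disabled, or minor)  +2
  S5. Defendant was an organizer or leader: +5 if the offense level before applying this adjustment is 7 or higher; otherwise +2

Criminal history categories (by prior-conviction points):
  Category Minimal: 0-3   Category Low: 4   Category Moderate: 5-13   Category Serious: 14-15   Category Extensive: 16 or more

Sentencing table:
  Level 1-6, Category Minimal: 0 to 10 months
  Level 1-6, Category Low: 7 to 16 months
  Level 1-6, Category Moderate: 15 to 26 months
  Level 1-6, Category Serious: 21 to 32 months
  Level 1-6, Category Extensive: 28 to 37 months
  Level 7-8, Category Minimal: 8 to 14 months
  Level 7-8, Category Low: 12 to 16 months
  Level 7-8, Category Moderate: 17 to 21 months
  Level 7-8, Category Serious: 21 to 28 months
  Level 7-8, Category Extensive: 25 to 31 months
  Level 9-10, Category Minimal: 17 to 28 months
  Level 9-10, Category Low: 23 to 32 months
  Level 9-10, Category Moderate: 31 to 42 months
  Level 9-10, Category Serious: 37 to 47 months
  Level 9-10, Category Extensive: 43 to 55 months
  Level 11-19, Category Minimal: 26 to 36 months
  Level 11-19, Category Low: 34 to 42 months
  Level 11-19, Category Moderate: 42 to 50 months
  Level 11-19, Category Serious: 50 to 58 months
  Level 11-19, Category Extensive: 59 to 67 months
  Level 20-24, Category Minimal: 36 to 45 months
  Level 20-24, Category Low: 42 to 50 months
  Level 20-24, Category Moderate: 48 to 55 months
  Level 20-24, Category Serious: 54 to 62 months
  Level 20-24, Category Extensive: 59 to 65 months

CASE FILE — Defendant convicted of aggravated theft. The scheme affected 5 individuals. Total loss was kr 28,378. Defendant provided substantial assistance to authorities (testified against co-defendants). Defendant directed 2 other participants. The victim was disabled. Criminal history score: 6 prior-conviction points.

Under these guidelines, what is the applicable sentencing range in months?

Base offense level for aggravated theft: 2.
S1 applies (level before this adjustment is 2 < 19, so +2): 2 + 2 = 4.
S2 applies: 4 − 3 = 1.
S3 applies: 1 + 2 = 3.
S4 applies: 3 + 2 = 5.
S5 applies (level before this adjustment is 5 < 7, so +2): 5 + 2 = 7.
Final offense level: 7.
Criminal history: 6 prior points → Category Moderate (5-13).
Level 7 falls in the 7-8 band.
Grid: Level 7-8 × Category Moderate = 17-21 months.

17-21 months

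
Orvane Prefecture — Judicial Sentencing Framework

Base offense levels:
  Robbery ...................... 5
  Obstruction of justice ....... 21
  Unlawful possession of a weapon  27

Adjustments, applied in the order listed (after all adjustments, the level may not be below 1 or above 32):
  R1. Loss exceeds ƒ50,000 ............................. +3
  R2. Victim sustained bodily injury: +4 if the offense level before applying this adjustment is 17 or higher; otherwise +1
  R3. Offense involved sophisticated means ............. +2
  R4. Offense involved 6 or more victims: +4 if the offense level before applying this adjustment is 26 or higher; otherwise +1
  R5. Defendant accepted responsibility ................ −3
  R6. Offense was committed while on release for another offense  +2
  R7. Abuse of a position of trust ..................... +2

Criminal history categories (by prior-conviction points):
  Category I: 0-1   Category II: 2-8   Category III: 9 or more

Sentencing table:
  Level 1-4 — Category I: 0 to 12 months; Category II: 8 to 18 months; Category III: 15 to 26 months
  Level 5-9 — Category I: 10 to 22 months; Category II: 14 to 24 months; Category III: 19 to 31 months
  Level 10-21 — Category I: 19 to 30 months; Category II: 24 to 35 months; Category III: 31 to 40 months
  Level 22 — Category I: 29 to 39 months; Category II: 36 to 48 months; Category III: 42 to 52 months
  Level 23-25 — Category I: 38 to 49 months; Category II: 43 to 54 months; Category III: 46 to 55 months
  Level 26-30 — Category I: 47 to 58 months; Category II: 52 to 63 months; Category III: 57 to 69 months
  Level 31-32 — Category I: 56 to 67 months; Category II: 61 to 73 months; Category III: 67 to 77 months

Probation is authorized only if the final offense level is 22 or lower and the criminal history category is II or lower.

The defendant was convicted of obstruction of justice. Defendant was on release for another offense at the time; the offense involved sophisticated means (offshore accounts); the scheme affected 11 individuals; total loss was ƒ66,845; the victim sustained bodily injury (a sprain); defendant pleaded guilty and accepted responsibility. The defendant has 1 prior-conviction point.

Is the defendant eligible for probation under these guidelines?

No

Base offense level for obstruction of justice: 21.
R1 applies: 21 + 3 = 24.
R2 applies (level before this adjustment is 24 ≥ 17, so +4): 24 + 4 = 28.
R3 applies: 28 + 2 = 30.
R4 applies (level before this adjustment is 30 ≥ 26, so +4): 30 + 4 = 34.
R5 applies: 34 − 3 = 31.
R6 applies: 31 + 2 = 33.
Level 33 exceeds the maximum of 32; capped at 32.
Final offense level: 32.
Criminal history: 1 prior point → Category I (0-1).
Level 32 falls in the 31-32 band.
Grid: Level 31-32 × Category I = 56-67 months.
Probation check: level 32 > 22 and category I ≤ II → not eligible.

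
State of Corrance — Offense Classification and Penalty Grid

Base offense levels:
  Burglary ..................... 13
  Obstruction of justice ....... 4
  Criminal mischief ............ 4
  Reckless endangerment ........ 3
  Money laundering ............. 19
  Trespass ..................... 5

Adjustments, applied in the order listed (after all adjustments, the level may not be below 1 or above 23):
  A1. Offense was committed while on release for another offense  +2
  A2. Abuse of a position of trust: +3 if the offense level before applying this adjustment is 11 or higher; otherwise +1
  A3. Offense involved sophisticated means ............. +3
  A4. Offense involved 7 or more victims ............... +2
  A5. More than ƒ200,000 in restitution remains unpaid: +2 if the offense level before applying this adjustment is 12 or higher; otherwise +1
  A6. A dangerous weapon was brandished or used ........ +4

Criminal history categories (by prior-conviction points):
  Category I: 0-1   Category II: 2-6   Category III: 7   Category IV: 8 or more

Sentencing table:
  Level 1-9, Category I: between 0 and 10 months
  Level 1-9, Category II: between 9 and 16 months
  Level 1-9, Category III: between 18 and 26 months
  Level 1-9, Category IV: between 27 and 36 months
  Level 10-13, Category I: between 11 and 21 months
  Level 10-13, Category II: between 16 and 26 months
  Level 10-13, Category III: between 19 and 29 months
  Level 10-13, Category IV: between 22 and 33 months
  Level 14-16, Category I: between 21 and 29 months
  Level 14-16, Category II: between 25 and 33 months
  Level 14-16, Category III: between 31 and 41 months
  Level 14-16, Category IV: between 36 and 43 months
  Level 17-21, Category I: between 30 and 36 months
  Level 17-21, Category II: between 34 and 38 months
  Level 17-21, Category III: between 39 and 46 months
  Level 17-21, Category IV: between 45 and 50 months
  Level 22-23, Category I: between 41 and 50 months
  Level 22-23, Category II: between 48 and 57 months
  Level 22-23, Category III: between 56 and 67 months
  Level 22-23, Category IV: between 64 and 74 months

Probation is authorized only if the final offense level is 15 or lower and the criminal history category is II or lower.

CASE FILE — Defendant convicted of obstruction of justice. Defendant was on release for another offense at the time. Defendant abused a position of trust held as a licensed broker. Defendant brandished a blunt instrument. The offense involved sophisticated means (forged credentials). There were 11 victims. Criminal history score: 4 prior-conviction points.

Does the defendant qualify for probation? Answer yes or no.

No

Base offense level for obstruction of justice: 4.
A1 applies: 4 + 2 = 6.
A2 applies (level before this adjustment is 6 < 11, so +1): 6 + 1 = 7.
A3 applies: 7 + 3 = 10.
A4 applies: 10 + 2 = 12.
A5 does not apply.
A6 applies: 12 + 4 = 16.
Final offense level: 16.
Criminal history: 4 prior points → Category II (2-6).
Level 16 falls in the 14-16 band.
Grid: Level 14-16 × Category II = 25-33 months.
Probation check: level 16 > 15 and category II ≤ II → not eligible.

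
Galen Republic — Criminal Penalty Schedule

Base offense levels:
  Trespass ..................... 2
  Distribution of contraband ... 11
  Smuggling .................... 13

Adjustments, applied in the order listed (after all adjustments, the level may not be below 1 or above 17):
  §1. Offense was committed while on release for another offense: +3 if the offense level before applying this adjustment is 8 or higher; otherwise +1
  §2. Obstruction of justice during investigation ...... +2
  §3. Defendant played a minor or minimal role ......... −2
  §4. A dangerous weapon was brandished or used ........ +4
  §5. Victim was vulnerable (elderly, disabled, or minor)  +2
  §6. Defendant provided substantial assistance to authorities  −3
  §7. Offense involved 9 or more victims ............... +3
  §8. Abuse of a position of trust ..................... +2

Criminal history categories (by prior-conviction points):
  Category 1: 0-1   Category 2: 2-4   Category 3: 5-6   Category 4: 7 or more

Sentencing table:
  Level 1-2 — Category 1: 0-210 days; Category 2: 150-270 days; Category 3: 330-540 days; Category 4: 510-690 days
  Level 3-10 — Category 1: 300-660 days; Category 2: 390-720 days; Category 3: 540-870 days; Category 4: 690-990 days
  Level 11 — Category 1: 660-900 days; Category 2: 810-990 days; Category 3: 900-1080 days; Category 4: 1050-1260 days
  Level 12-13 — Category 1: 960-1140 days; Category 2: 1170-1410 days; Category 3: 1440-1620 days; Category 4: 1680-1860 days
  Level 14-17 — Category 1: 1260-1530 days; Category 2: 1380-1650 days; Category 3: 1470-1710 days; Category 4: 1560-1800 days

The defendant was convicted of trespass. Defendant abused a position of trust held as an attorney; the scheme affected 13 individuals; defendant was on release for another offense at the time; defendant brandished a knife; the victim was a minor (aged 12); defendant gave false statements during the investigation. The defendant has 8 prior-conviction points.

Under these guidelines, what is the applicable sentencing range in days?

1560-1800 days

Base offense level for trespass: 2.
§1 applies (level before this adjustment is 2 < 8, so +1): 2 + 1 = 3.
§2 applies: 3 + 2 = 5.
§3 does not apply.
§4 applies: 5 + 4 = 9.
§5 applies: 9 + 2 = 11.
§7 applies: 11 + 3 = 14.
§8 applies: 14 + 2 = 16.
Final offense level: 16.
Criminal history: 8 prior points → Category 4 (7+).
Level 16 falls in the 14-17 band.
Grid: Level 14-17 × Category 4 = 1560-1800 days.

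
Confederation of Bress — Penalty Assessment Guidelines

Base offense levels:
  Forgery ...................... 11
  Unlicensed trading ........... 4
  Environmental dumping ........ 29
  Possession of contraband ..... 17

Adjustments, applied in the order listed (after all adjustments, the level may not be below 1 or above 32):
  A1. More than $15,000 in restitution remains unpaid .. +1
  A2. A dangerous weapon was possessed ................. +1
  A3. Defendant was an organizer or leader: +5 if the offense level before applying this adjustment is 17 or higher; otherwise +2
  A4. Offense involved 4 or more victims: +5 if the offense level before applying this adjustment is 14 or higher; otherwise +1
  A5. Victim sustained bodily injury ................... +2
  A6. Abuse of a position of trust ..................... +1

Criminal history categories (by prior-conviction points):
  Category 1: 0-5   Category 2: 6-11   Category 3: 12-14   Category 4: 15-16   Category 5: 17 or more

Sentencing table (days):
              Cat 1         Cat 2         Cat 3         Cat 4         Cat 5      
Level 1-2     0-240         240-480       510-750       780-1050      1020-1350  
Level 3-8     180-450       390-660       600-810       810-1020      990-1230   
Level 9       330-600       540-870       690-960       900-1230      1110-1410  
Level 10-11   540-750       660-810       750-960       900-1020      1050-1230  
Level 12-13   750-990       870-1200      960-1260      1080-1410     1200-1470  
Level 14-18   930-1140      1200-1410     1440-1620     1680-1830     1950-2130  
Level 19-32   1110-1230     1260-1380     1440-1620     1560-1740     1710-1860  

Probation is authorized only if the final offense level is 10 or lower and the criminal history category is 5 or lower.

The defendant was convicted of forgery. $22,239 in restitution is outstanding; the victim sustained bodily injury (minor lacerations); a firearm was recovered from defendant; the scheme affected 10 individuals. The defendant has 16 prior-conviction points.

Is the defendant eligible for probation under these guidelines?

No

Base offense level for forgery: 11.
A1 applies: 11 + 1 = 12.
A2 applies: 12 + 1 = 13.
A4 applies (level before this adjustment is 13 < 14, so +1): 13 + 1 = 14.
A5 applies: 14 + 2 = 16.
A6 does not apply.
Final offense level: 16.
Criminal history: 16 prior points → Category 4 (15-16).
Level 16 falls in the 14-18 band.
Grid: Level 14-18 × Category 4 = 1680-1830 days.
Probation check: level 16 > 10 and category 4 ≤ 5 → not eligible.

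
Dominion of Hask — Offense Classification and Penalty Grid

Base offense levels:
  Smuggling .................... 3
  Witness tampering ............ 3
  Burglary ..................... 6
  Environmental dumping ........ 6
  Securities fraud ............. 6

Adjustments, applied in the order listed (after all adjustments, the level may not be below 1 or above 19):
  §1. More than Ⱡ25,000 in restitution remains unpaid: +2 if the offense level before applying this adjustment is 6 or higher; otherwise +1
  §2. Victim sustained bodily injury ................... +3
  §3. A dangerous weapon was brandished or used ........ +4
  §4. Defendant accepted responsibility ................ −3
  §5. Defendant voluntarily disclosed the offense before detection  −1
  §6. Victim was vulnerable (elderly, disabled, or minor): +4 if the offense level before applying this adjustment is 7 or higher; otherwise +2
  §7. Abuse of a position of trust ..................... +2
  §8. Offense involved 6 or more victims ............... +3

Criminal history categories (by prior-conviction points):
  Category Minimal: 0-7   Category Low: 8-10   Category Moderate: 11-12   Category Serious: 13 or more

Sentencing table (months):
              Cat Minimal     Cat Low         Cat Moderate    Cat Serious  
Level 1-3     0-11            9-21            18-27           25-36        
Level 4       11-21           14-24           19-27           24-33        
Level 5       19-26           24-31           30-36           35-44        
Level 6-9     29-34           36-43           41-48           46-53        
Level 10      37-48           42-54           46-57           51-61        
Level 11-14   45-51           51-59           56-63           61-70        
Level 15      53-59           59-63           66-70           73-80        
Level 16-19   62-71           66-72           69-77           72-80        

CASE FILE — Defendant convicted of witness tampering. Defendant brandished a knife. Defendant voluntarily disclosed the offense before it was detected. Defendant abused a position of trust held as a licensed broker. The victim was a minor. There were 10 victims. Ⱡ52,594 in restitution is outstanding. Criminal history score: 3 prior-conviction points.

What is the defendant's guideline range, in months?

Base offense level for witness tampering: 3.
§1 applies (level before this adjustment is 3 < 6, so +1): 3 + 1 = 4.
§2 does not apply.
§3 applies: 4 + 4 = 8.
§4 does not apply.
§5 applies: 8 − 1 = 7.
§6 applies (level before this adjustment is 7 ≥ 7, so +4): 7 + 4 = 11.
§7 applies: 11 + 2 = 13.
§8 applies: 13 + 3 = 16.
Final offense level: 16.
Criminal history: 3 prior points → Category Minimal (0-7).
Level 16 falls in the 16-19 band.
Grid: Level 16-19 × Category Minimal = 62-71 months.

62-71 months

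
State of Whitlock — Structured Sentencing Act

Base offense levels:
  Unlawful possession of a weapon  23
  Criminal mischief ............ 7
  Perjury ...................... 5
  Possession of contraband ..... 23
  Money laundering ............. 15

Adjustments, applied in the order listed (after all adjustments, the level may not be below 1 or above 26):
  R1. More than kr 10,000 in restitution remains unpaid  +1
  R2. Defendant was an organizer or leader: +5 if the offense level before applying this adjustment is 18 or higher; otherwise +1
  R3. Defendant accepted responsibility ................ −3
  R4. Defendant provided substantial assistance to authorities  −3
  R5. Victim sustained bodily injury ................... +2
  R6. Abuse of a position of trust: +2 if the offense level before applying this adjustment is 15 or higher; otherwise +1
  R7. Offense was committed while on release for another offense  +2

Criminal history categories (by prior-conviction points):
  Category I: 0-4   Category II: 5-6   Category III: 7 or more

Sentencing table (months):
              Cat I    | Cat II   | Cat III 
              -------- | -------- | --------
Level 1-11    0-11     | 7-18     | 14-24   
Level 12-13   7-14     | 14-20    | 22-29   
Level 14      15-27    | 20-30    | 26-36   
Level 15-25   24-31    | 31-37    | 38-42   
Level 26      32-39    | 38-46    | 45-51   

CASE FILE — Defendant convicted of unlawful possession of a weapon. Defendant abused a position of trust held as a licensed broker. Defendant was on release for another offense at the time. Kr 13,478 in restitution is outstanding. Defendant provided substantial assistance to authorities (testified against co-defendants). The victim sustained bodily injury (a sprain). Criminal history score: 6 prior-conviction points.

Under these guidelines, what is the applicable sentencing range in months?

Base offense level for unlawful possession of a weapon: 23.
R1 applies: 23 + 1 = 24.
R2 does not apply.
R4 applies: 24 − 3 = 21.
R5 applies: 21 + 2 = 23.
R6 applies (level before this adjustment is 23 ≥ 15, so +2): 23 + 2 = 25.
R7 applies: 25 + 2 = 27.
Level 27 exceeds the maximum of 26; capped at 26.
Final offense level: 26.
Criminal history: 6 prior points → Category II (5-6).
Level 26 falls in the 26 band.
Grid: Level 26 × Category II = 38-46 months.

38-46 months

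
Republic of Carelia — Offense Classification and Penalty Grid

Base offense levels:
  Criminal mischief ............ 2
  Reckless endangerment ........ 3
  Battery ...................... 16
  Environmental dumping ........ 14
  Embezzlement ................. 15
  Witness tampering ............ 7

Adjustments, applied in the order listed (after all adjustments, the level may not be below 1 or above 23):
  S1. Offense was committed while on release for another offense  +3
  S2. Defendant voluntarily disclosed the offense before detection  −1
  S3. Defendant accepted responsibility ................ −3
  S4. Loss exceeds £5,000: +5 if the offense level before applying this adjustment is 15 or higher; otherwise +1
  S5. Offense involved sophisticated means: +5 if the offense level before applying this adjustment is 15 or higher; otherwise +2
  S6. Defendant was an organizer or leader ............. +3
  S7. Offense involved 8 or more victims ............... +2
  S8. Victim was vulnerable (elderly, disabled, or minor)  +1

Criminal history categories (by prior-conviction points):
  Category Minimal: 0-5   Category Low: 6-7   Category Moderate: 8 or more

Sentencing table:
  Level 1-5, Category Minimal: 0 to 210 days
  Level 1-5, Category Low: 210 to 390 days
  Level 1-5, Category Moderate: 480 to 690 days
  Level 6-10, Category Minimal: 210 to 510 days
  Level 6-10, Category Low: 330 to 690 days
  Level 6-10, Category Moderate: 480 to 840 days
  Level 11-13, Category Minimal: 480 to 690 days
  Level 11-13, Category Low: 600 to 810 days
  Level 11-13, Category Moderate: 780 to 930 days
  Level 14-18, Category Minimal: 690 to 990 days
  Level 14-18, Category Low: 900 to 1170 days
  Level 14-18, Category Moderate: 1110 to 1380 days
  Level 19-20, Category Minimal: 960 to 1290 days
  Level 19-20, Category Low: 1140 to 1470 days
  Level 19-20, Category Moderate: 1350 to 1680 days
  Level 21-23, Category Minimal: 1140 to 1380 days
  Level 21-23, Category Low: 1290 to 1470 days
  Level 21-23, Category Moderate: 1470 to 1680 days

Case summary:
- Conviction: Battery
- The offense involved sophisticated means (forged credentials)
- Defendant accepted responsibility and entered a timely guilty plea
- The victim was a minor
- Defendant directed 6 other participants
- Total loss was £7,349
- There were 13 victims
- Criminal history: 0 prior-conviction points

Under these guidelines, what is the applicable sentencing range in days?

1140-1380 days

Base offense level for battery: 16.
S1 does not apply.
S2 does not apply.
S3 applies: 16 − 3 = 13.
S4 applies (level before this adjustment is 13 < 15, so +1): 13 + 1 = 14.
S5 applies (level before this adjustment is 14 < 15, so +2): 14 + 2 = 16.
S6 applies: 16 + 3 = 19.
S7 applies: 19 + 2 = 21.
S8 applies: 21 + 1 = 22.
Final offense level: 22.
Criminal history: 0 prior points → Category Minimal (0-5).
Level 22 falls in the 21-23 band.
Grid: Level 21-23 × Category Minimal = 1140-1380 days.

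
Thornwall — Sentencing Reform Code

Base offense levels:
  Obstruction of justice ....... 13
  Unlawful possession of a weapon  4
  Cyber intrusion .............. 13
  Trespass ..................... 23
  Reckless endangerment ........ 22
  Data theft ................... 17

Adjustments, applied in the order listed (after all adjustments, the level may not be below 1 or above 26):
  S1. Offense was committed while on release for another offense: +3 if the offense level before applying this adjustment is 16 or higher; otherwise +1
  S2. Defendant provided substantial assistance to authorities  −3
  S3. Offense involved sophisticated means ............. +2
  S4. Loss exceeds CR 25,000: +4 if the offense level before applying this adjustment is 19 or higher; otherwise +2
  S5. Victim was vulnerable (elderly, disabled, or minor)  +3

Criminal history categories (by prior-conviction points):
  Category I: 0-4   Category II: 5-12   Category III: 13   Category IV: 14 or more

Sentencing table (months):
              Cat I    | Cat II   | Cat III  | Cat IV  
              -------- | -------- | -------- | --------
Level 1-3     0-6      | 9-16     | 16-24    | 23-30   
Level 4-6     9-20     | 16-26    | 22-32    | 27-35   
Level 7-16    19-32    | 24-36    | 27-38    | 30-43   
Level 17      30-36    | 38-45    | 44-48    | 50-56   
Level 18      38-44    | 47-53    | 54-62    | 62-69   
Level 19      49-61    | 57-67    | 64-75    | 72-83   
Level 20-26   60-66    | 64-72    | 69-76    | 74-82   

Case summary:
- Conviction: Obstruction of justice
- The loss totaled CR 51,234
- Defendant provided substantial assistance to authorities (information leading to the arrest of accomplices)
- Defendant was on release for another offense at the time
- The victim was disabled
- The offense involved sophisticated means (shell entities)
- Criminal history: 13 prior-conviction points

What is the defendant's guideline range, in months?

54-62 months

Base offense level for obstruction of justice: 13.
S1 applies (level before this adjustment is 13 < 16, so +1): 13 + 1 = 14.
S2 applies: 14 − 3 = 11.
S3 applies: 11 + 2 = 13.
S4 applies (level before this adjustment is 13 < 19, so +2): 13 + 2 = 15.
S5 applies: 15 + 3 = 18.
Final offense level: 18.
Criminal history: 13 prior points → Category III (13).
Level 18 falls in the 18 band.
Grid: Level 18 × Category III = 54-62 months.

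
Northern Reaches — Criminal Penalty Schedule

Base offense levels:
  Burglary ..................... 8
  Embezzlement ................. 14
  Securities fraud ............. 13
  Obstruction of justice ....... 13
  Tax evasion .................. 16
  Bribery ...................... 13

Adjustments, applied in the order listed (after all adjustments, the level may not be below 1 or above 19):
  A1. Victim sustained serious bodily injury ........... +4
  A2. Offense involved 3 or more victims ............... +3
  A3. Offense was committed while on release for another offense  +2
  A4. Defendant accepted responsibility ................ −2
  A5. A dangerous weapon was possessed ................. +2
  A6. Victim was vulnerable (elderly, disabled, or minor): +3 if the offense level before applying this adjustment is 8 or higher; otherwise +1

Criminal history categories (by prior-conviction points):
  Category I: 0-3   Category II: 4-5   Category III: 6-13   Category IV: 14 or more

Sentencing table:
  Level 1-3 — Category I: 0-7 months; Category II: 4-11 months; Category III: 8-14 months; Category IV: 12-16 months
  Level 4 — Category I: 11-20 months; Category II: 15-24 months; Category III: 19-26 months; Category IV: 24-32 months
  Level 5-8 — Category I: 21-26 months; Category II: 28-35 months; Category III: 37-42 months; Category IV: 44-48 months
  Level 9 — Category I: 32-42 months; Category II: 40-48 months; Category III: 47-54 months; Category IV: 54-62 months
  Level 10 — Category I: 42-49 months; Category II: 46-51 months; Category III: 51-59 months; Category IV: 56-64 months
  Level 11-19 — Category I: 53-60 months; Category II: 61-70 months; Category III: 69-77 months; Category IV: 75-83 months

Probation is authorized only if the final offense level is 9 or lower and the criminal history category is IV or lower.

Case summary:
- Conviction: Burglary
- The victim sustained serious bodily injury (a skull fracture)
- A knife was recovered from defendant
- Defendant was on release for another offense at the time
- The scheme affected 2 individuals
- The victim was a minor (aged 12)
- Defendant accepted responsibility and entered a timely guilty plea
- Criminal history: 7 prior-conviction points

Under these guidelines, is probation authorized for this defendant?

Base offense level for burglary: 8.
A1 applies: 8 + 4 = 12.
A2 does not apply.
A3 applies: 12 + 2 = 14.
A4 applies: 14 − 2 = 12.
A5 applies: 12 + 2 = 14.
A6 applies (level before this adjustment is 14 ≥ 8, so +3): 14 + 3 = 17.
Final offense level: 17.
Criminal history: 7 prior points → Category III (6-13).
Level 17 falls in the 11-19 band.
Grid: Level 11-19 × Category III = 69-77 months.
Probation check: level 17 > 9 and category III ≤ IV → not eligible.

No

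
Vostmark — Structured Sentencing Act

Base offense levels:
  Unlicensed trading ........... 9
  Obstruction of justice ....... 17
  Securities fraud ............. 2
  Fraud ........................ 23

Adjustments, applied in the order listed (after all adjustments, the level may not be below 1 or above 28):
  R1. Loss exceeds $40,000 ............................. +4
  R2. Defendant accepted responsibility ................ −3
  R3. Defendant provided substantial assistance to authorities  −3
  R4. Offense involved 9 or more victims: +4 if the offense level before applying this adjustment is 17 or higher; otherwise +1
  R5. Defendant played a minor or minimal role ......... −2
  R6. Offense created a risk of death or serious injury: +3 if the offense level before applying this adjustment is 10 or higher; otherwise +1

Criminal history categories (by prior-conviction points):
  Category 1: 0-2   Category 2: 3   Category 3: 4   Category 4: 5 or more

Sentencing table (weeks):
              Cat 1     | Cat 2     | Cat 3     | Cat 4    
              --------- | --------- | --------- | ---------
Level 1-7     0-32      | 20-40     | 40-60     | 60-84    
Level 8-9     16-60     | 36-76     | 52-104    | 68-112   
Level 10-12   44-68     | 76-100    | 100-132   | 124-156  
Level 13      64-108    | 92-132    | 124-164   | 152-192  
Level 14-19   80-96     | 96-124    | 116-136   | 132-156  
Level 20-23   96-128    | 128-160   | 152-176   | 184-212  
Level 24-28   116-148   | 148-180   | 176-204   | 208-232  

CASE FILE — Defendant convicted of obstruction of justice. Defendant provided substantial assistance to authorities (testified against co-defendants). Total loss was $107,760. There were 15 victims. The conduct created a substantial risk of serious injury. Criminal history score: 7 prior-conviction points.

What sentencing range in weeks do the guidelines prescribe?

Base offense level for obstruction of justice: 17.
R1 applies: 17 + 4 = 21.
R3 applies: 21 − 3 = 18.
R4 applies (level before this adjustment is 18 ≥ 17, so +4): 18 + 4 = 22.
R5 does not apply.
R6 applies (level before this adjustment is 22 ≥ 10, so +3): 22 + 3 = 25.
Final offense level: 25.
Criminal history: 7 prior points → Category 4 (5+).
Level 25 falls in the 24-28 band.
Grid: Level 24-28 × Category 4 = 208-232 weeks.

208-232 weeks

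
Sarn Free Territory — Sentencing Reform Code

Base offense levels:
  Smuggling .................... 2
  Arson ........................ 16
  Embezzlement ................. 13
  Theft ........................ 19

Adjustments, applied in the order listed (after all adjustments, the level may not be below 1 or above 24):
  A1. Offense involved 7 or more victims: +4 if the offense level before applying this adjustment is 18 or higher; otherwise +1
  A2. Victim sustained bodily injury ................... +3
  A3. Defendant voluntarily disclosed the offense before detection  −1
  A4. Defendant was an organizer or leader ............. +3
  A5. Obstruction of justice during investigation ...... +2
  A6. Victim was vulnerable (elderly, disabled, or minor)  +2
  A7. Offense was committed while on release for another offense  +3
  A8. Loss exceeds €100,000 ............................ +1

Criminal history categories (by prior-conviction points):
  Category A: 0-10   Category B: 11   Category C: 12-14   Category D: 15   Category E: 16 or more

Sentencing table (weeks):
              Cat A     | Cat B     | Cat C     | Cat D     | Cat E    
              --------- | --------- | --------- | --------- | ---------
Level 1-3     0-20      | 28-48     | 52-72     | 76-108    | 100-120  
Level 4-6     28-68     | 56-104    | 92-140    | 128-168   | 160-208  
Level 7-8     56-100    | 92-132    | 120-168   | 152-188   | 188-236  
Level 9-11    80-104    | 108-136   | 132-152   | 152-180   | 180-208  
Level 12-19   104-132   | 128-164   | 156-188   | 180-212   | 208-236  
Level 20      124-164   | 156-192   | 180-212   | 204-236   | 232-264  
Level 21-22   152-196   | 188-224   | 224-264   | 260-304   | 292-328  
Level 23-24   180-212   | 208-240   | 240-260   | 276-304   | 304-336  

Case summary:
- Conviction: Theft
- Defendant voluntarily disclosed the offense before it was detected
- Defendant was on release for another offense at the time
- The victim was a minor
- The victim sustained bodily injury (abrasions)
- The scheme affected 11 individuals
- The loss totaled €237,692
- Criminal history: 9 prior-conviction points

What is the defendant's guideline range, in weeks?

Base offense level for theft: 19.
A1 applies (level before this adjustment is 19 ≥ 18, so +4): 19 + 4 = 23.
A2 applies: 23 + 3 = 26.
A3 applies: 26 − 1 = 25.
A4 does not apply.
A6 applies: 25 + 2 = 27.
A7 applies: 27 + 3 = 30.
A8 applies: 30 + 1 = 31.
Level 31 exceeds the maximum of 24; capped at 24.
Final offense level: 24.
Criminal history: 9 prior points → Category A (0-10).
Level 24 falls in the 23-24 band.
Grid: Level 23-24 × Category A = 180-212 weeks.

180-212 weeks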